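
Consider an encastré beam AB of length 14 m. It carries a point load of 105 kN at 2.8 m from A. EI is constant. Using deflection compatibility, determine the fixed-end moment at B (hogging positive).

Take the two fixed-end moments M_A, M_B as redundants; the released structure is the simple span AB.
End rotations of the released simple span under the applied load (×1/EI):
  at A: point load 105 at a = 2.8: Pab(L + b)/(6LEI) = 987.8/EI
  at B: point load 105 at a = 2.8: Pab(L + a)/(6LEI) = 658.6/EI
  θ_A0 = 987.8/EI,  θ_B0 = 658.6/EI
Flexibility coefficients: a unit moment at one end gives L/(3EI) there and L/(6EI) at the far end, so f₁₁ = f₂₂ = 4.667/EI and f₁₂ = f₂₁ = 2.333/EI.
Compatibility — zero rotation at each built-in end:
  4.667 M_A + 2.333 M_B = 987.8
  2.333 M_A + 4.667 M_B = 658.6
Solving the pair gives M_A = 188.2 kN·m and M_B = 47.04 kN·m (hogging).

M_B = 47.04 kN·m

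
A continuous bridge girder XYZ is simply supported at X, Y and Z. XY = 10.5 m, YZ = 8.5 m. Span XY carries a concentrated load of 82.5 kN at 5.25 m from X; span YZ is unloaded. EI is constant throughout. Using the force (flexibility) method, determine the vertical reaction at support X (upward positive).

R_X = 32.7 kN

Take M_Y as the redundant. Released structure: two simple spans XY and YZ with a hinge at Y.
Rotations at Y on the released spans (each span's end-slope, ×1/EI):
  span XY: point load 82.5 at a = 5.25: Pab(L + a)/(6LEI) = 568.5/EI
  relative rotation θ_0 = (568.5 + 0)/EI = 568.5/EI
A unit hogging moment at Y produces rotation L₁/(3EI) + L₂/(3EI) = 6.333/EI.
Compatibility: M_Y·(L₁+L₂)/(3EI) = θ_0, giving M_Y = 89.76 kN·m (hogging).
Span XY, ΣM about X with M_Y applied at Y: R_Y^{XY}·10.5 = 433.1 + 89.76, so R_Y^{XY} = 49.8 kN and R_X = 82.5 − 49.8 = 32.7 kN.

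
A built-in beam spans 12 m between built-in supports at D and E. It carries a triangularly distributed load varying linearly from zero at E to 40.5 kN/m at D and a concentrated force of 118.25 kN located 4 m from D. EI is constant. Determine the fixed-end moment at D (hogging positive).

M_D = 501.8 kN·m

Take the two fixed-end moments M_D, M_E as redundants; the released structure is the simple span DE.
Simple-span end rotations at D and E under the given loads:
  at D: triangular load, peak 40.5: w₀L³/(45EI) = 1555/EI
  at E: triangular load, peak 40.5: 7w₀L³/(360EI) = 1361/EI
  at D: point load 118.25 at a = 4: Pab(L + b)/(6LEI) = 1051/EI
  at E: point load 118.25 at a = 4: Pab(L + a)/(6LEI) = 840.9/EI
  θ_D0 = 2606/EI,  θ_E0 = 2202/EI
Flexibility coefficients: a unit moment at one end gives L/(3EI) there and L/(6EI) at the far end, so f₁₁ = f₂₂ = 4/EI and f₁₂ = f₂₁ = 2/EI.
Compatibility — zero rotation at each built-in end:
  4 M_D + 2 M_E = 2606
  2 M_D + 4 M_E = 2202
Solving the pair gives M_D = 501.8 kN·m and M_E = 299.5 kN·m (hogging).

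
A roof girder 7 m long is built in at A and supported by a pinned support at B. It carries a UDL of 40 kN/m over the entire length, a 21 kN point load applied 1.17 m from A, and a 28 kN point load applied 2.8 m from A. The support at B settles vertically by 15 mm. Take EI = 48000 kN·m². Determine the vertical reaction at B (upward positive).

R_B = 105.4 kN

Release the roller at B. Primary structure: cantilever fixed at A.
Downward deflection at the released point B due to the loads:
  UDL 40: wL⁴/(8EI) = 12005/EI
  point load 21 at a = 1.17: Pa²(3L − a)/(6EI) = 95.01/EI
  point load 28 at a = 2.8: Pa²(3L − a)/(6EI) = 665.9/EI
  δ_0 = 12766/EI
Tip deflection under a unit load at B: L³/(3EI) = 114.3/EI.
With EI = 48000 kN·m²: δ_0 = 0.26596 m and δ_{BB} = 0.002382 m/kN.
Compatibility — the beam at B must follow the support down by 0.015 m: δ_0 − R_B·δ_{BB} = 0.015, so R_B = (0.26596 − 0.015)/0.002382 = 105.4 kN.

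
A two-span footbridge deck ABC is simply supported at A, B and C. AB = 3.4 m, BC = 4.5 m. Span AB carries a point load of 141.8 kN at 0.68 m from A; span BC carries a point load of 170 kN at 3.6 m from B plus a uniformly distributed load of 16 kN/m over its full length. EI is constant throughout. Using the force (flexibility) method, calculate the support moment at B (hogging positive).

Take M_B as the redundant. Released structure: two simple spans AB and BC with a hinge at B.
Discontinuity in slope at B on the released structure — sum the simple-span end rotations:
  span AB: point load 141.8 at a = 0.68: Pab(L + a)/(6LEI) = 52.45/EI
  span BC: point load 170 at a = 3.6: Pab(L + b)/(6LEI) = 110.2/EI
  span BC: UDL 16: wL³/(24EI) = 60.75/EI
  relative rotation θ_0 = (52.45 + 170.9)/EI = 223.4/EI
A unit hogging moment at B produces rotation L₁/(3EI) + L₂/(3EI) = 2.633/EI.
Compatibility: M_B·(L₁+L₂)/(3EI) = θ_0, giving M_B = 84.82 kN·m (hogging).

M_B = 84.82 kN·m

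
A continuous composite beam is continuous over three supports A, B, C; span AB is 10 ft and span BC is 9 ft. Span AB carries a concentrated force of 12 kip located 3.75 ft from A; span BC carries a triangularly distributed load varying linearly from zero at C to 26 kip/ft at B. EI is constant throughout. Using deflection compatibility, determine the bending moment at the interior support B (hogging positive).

M_B = 76.68 kip·ft

Release continuity at B by inserting a hinge; the redundant is the internal moment M_B. The primary structure is two simply-supported spans AB and BC.
End slopes at the hinge B, treating each span as simply supported:
  span AB: point load 12 at a = 3.75: Pab(L + a)/(6LEI) = 64.45/EI
  span BC: triangular load, peak 26: w₀L³/(45EI) = 421.2/EI
  relative rotation θ_0 = (64.45 + 421.2)/EI = 485.7/EI
A unit hogging moment at B produces rotation L₁/(3EI) + L₂/(3EI) = 6.333/EI.
Compatibility: M_B·(L₁+L₂)/(3EI) = θ_0, giving M_B = 76.68 kip·ft (hogging).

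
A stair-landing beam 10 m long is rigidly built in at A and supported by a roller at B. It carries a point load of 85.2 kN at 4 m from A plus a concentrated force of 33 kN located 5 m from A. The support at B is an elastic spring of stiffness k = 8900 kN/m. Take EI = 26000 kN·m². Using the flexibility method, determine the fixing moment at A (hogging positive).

Choose R_B as the redundant. The primary structure is the cantilever fixed at A.
Primary-structure tip deflection at B by superposition:
  point load 85.2 at a = 4: Pa²(3L − a)/(6EI) = 5907/EI
  point load 33 at a = 5: Pa²(3L − a)/(6EI) = 3438/EI
  δ_0 = 9345/EI
Tip deflection under a unit load at B: L³/(3EI) = 333.3/EI.
With EI = 26000 kN·m²: δ_0 = 0.35941 m and δ_{BB} = 0.012821 m/kN.
Compatibility — the spring shortens by R_B/k under the reaction it provides: δ_0 − R_B·δ_{BB} = R_B/k. With 1/k = 0.000112 m/kN, R_B = δ_0 / (δ_{BB} + 1/k) = 0.35941 / (0.012821 + 0.000112) = 27.79 kN.
Moment equilibrium about A: M_A = Σ(load moments about A) − R_B·L = 505.8 − 27.79×10 = 227.9 kN·m.

M_A = 227.9 kN·m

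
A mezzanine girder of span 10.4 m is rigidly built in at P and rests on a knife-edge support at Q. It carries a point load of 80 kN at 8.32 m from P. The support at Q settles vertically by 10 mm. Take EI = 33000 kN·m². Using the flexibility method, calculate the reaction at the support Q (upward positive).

Choose R_Q as the redundant. The primary structure is the cantilever fixed at P.
Primary-structure tip deflection at Q by superposition:
  point load 80 at a = 8.32: Pa²(3L − a)/(6EI) = 21117/EI
Flexibility coefficient — unit upward force at Q: δ_{QQ} = L³/(3EI) = 375/EI.
With EI = 33000 kN·m²: δ_0 = 0.63992 m and δ_{QQ} = 0.011362 m/kN.
Compatibility — the beam at Q must follow the support down by 0.01 m: δ_0 − R_Q·δ_{QQ} = 0.01, so R_Q = (0.63992 − 0.01)/0.011362 = 55.44 kN.

R_Q = 55.44 kN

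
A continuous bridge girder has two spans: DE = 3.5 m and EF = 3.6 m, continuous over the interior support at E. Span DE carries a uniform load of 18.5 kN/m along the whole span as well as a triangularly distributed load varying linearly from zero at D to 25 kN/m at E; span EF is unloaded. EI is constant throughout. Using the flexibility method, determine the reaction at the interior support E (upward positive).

R_E = 75.08 kN

Release continuity at E by inserting a hinge; the redundant is the internal moment M_E. The primary structure is two simply-supported spans DE and EF.
End slopes at the hinge E, treating each span as simply supported:
  span DE: UDL 18.5: wL³/(24EI) = 33.05/EI
  span DE: triangular load, peak 25: w₀L³/(45EI) = 23.82/EI
  relative rotation θ_0 = (56.87 + 0)/EI = 56.87/EI
A unit hogging moment at E produces rotation L₁/(3EI) + L₂/(3EI) = 2.367/EI.
Slope continuity at E: θ_0 = M_E·2.367/EI, so M_E = 56.87/2.367 = 24.03 kN·m (hogging).
Span DE, ΣM about D with M_E applied at E: R_E^{DE}·3.5 = 215.4 + 24.03, so R_E^{DE} = 68.41 kN and R_D = 108.5 − 68.41 = 40.09 kN.
Span EF, ΣM about F: R_E^{EF}·3.6 = 0 + 24.03, so R_E^{EF} = 6.675 kN and R_F = 0 − 6.675 = -6.675 kN.
R_E = 68.41 + 6.675 = 75.08 kN.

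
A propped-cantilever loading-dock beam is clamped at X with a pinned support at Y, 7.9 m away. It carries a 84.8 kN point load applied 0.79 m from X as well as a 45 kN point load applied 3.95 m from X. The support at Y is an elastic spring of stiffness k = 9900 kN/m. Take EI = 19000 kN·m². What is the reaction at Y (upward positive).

Choose R_Y as the redundant. The primary structure is the cantilever fixed at X.
Deflection at Y on the released cantilever, summing each load's contribution:
  point load 84.8 at a = 0.79: Pa²(3L − a)/(6EI) = 202.1/EI
  point load 45 at a = 3.95: Pa²(3L − a)/(6EI) = 2311/EI
  δ_0 = 2513/EI
Flexibility coefficient — unit upward force at Y: δ_{YY} = L³/(3EI) = 164.3/EI.
With EI = 19000 kN·m²: δ_0 = 0.13227 m and δ_{YY} = 0.00865 m/kN.
Compatibility — the spring shortens by R_Y/k under the reaction it provides: δ_0 − R_Y·δ_{YY} = R_Y/k. With 1/k = 0.000101 m/kN, R_Y = δ_0 / (δ_{YY} + 1/k) = 0.13227 / (0.00865 + 0.000101) = 15.12 kN.

R_Y = 15.12 kN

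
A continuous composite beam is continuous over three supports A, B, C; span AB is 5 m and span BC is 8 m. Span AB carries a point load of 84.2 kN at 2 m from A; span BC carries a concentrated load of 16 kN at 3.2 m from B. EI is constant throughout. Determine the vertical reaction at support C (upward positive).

R_C = 1.109 kN

Take M_B as the redundant. Released structure: two simple spans AB and BC with a hinge at B.
Rotations at B on the released spans (each span's end-slope, ×1/EI):
  span AB: point load 84.2 at a = 2: Pab(L + a)/(6LEI) = 117.9/EI
  span BC: point load 16 at a = 3.2: Pab(L + b)/(6LEI) = 65.54/EI
  relative rotation θ_0 = (117.9 + 65.54)/EI = 183.4/EI
A unit hogging moment at B produces rotation L₁/(3EI) + L₂/(3EI) = 4.333/EI.
Compatibility: M_B·(L₁+L₂)/(3EI) = θ_0, giving M_B = 42.33 kN·m (hogging).
Span BC, ΣM about C: R_B^{BC}·8 = 76.8 + 42.33, so R_B^{BC} = 14.89 kN and R_C = 16 − 14.89 = 1.109 kN.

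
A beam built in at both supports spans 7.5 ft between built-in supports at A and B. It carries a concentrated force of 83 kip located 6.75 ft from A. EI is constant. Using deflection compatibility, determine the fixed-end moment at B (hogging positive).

Take the two fixed-end moments M_A, M_B as redundants; the released structure is the simple span AB.
End rotations of the released simple span under the applied load (×1/EI):
  at A: point load 83 at a = 6.75: Pab(L + b)/(6LEI) = 77.03/EI
  at B: point load 83 at a = 6.75: Pab(L + a)/(6LEI) = 133.1/EI
  θ_A0 = 77.03/EI,  θ_B0 = 133.1/EI
Flexibility coefficients: a unit moment at one end gives L/(3EI) there and L/(6EI) at the far end, so f₁₁ = f₂₂ = 2.5/EI and f₁₂ = f₂₁ = 1.25/EI.
Compatibility — zero rotation at each built-in end:
  2.5 M_A + 1.25 M_B = 77.03
  1.25 M_A + 2.5 M_B = 133.1
Solving the pair gives M_A = 5.603 kip·ft and M_B = 50.42 kip·ft (hogging).

M_B = 50.42 kip·ft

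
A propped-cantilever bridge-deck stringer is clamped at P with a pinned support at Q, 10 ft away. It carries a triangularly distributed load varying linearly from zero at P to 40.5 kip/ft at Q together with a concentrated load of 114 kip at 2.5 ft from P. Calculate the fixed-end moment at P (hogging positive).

M_P = 423.3 kip·ft

Choose R_Q as the redundant. The primary structure is the cantilever fixed at P.
Free-end deflection of the primary structure under the applied loading (downward +):
  triangular load, peak 40.5 at the free end: 11w₀L⁴/(120EI) = 37125/EI
  point load 114 at a = 2.5: Pa²(3L − a)/(6EI) = 3266/EI
  δ_0 = 40391/EI
Tip deflection under a unit load at Q: L³/(3EI) = 333.3/EI.
Compatibility at Q: δ_0 − R_Q·δ_{QQ} = 0, so R_Q = 40391/333.3 = 121.2 kip.
Moment equilibrium about P: M_P = Σ(load moments about P) − R_Q·L = 1635 − 121.2×10 = 423.3 kip·ft.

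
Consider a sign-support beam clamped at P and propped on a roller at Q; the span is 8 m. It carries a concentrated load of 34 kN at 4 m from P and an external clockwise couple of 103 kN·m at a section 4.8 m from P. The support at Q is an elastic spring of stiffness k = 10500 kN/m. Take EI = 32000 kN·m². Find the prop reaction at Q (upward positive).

Choose R_Q as the redundant. The primary structure is the cantilever fixed at P.
Free-end deflection of the primary structure under the applied loading (downward +):
  point load 34 at a = 4: Pa²(3L − a)/(6EI) = 1813/EI
  clockwise couple 103 at a = 4.8: M₀a(2L − a)/(2EI) = 2769/EI
  δ_0 = 4582/EI
Tip deflection under a unit load at Q: L³/(3EI) = 170.7/EI.
With EI = 32000 kN·m²: δ_0 = 0.14319 m and δ_{QQ} = 0.005333 m/kN.
Compatibility — the spring shortens by R_Q/k under the reaction it provides: δ_0 − R_Q·δ_{QQ} = R_Q/k. With 1/k = 0.000095 m/kN, R_Q = δ_0 / (δ_{QQ} + 1/k) = 0.14319 / (0.005333 + 0.000095) = 26.38 kN.

R_Q = 26.38 kN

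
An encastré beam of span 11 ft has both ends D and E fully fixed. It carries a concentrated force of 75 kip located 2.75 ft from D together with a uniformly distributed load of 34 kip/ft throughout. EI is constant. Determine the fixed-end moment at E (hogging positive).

M_E = 381.5 kip·ft

Release both end moments; the primary structure is a simply-supported span DE with redundants M_D and M_E.
Simple-span end rotations at D and E under the given loads:
  at D: point load 75 at a = 2.75: Pab(L + b)/(6LEI) = 496.3/EI
  at E: point load 75 at a = 2.75: Pab(L + a)/(6LEI) = 354.5/EI
  at D: UDL 34: wL³/(24EI) = 1886/EI
  at E: UDL 34: wL³/(24EI) = 1886/EI
  θ_D0 = 2382/EI,  θ_E0 = 2240/EI
Flexibility coefficients: a unit moment at one end gives L/(3EI) there and L/(6EI) at the far end, so f₁₁ = f₂₂ = 3.667/EI and f₁₂ = f₂₁ = 1.833/EI.
Compatibility — zero rotation at each built-in end:
  3.667 M_D + 1.833 M_E = 2382
  1.833 M_D + 3.667 M_E = 2240
Solving the pair gives M_D = 458.8 kip·ft and M_E = 381.5 kip·ft (hogging).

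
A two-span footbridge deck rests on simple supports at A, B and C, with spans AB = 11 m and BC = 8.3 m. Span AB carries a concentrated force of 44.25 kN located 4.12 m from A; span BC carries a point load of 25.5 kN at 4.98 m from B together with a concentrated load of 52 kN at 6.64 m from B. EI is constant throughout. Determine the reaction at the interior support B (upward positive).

Release continuity at B by inserting a hinge; the redundant is the internal moment M_B. The primary structure is two simply-supported spans AB and BC.
Rotations at B on the released spans (each span's end-slope, ×1/EI):
  span AB: point load 44.25 at a = 4.12: Pab(L + a)/(6LEI) = 287.3/EI
  span BC: point load 25.5 at a = 4.98: Pab(L + b)/(6LEI) = 98.37/EI
  span BC: point load 52 at a = 6.64: Pab(L + b)/(6LEI) = 114.6/EI
  relative rotation θ_0 = (287.3 + 213)/EI = 500.4/EI
A unit hogging moment at B produces rotation L₁/(3EI) + L₂/(3EI) = 6.433/EI.
Compatibility: M_B·(L₁+L₂)/(3EI) = θ_0, giving M_B = 77.78 kN·m (hogging).
Span AB, ΣM about A with M_B applied at B: R_B^{AB}·11 = 182.3 + 77.78, so R_B^{AB} = 23.64 kN and R_A = 44.25 − 23.64 = 20.61 kN.
Span BC, ΣM about C: R_B^{BC}·8.3 = 171 + 77.78, so R_B^{BC} = 29.97 kN and R_C = 77.5 − 29.97 = 47.53 kN.
R_B = 23.64 + 29.97 = 53.61 kN.

R_B = 53.61 kN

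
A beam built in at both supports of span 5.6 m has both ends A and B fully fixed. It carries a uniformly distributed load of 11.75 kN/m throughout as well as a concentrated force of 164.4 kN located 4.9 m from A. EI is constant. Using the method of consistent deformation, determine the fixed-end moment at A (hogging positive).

Take the two fixed-end moments M_A, M_B as redundants; the released structure is the simple span AB.
Simple-span end rotations at A and B under the given loads:
  at A: UDL 11.75: wL³/(24EI) = 85.98/EI
  at B: UDL 11.75: wL³/(24EI) = 85.98/EI
  at A: point load 164.4 at a = 4.9: Pab(L + b)/(6LEI) = 105.7/EI
  at B: point load 164.4 at a = 4.9: Pab(L + a)/(6LEI) = 176.2/EI
  θ_A0 = 191.7/EI,  θ_B0 = 262.2/EI
Flexibility coefficients: a unit moment at one end gives L/(3EI) there and L/(6EI) at the far end, so f₁₁ = f₂₂ = 1.867/EI and f₁₂ = f₂₁ = 0.9333/EI.
Compatibility — zero rotation at each built-in end:
  1.867 M_A + 0.9333 M_B = 191.7
  0.9333 M_A + 1.867 M_B = 262.2
Solving the pair gives M_A = 43.29 kN·m and M_B = 118.8 kN·m (hogging).

M_A = 43.29 kN·m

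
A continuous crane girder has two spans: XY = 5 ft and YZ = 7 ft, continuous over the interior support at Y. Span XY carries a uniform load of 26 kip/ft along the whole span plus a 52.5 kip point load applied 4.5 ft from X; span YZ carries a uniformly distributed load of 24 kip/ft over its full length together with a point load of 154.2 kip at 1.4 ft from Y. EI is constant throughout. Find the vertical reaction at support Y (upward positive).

R_Y = 394.9 kip

Take M_Y as the redundant. Released structure: two simple spans XY and YZ with a hinge at Y.
End slopes at the hinge Y, treating each span as simply supported:
  span XY: UDL 26: wL³/(24EI) = 135.4/EI
  span XY: point load 52.5 at a = 4.5: Pab(L + a)/(6LEI) = 37.41/EI
  span YZ: UDL 24: wL³/(24EI) = 343/EI
  span YZ: point load 154.2 at a = 1.4: Pab(L + b)/(6LEI) = 362.7/EI
  relative rotation θ_0 = (172.8 + 705.7)/EI = 878.5/EI
A unit hogging moment at Y produces rotation L₁/(3EI) + L₂/(3EI) = 4/EI.
Compatibility: M_Y·(L₁+L₂)/(3EI) = θ_0, giving M_Y = 219.6 kip·ft (hogging).
Span XY, ΣM about X with M_Y applied at Y: R_Y^{XY}·5 = 561.2 + 219.6, so R_Y^{XY} = 156.2 kip and R_X = 182.5 − 156.2 = 26.32 kip.
Span YZ, ΣM about Z: R_Y^{YZ}·7 = 1452 + 219.6, so R_Y^{YZ} = 238.7 kip and R_Z = 322.2 − 238.7 = 83.46 kip.
R_Y = 156.2 + 238.7 = 394.9 kip.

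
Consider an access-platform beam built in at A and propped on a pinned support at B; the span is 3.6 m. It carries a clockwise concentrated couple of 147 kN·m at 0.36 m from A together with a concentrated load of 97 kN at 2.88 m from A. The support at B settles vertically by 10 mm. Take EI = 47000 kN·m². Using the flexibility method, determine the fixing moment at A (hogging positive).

Remove the prop at B; the released (primary) structure is a cantilever built in at A.
Deflection at B on the released cantilever, summing each load's contribution:
  clockwise couple 147 at a = 0.36: M₀a(2L − a)/(2EI) = 181/EI
  point load 97 at a = 2.88: Pa²(3L − a)/(6EI) = 1062/EI
  δ_0 = 1243/EI
Tip deflection under a unit load at B: L³/(3EI) = 15.55/EI.
With EI = 47000 kN·m²: δ_0 = 0.026447 m and δ_{BB} = 0.000331 m/kN.
Compatibility — the beam at B must follow the support down by 0.01 m: δ_0 − R_B·δ_{BB} = 0.01, so R_B = (0.026447 − 0.01)/0.000331 = 49.7 kN.
Moment equilibrium about A: M_A = Σ(load moments about A) − R_B·L = 426.4 − 49.7×3.6 = 247.4 kN·m.

M_A = 247.4 kN·m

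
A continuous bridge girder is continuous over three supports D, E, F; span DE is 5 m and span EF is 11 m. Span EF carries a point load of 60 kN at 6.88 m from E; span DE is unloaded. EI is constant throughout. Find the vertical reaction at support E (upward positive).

R_E = 43.72 kN

Take M_E as the redundant. Released structure: two simple spans DE and EF with a hinge at E.
Discontinuity in slope at E on the released structure — sum the simple-span end rotations:
  span EF: point load 60 at a = 6.88: Pab(L + b)/(6LEI) = 389.6/EI
  relative rotation θ_0 = (0 + 389.6)/EI = 389.6/EI
A unit hogging moment at E produces rotation L₁/(3EI) + L₂/(3EI) = 5.333/EI.
Slope continuity at E: θ_0 = M_E·5.333/EI, so M_E = 389.6/5.333 = 73.05 kN·m (hogging).
Span DE, ΣM about D with M_E applied at E: R_E^{DE}·5 = 0 + 73.05, so R_E^{DE} = 14.61 kN and R_D = 0 − 14.61 = -14.61 kN.
Span EF, ΣM about F: R_E^{EF}·11 = 247.2 + 73.05, so R_E^{EF} = 29.11 kN and R_F = 60 − 29.11 = 30.89 kN.
R_E = 14.61 + 29.11 = 43.72 kN.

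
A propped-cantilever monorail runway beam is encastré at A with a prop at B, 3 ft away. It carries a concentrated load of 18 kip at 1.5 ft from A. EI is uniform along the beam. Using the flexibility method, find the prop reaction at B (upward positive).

R_B = 5.625 kip

Release the roller at B. Primary structure: cantilever fixed at A.
Downward deflection at the released point B due to the loads:
  point load 18 at a = 1.5: Pa²(3L − a)/(6EI) = 50.62/EI
Tip deflection under a unit load at B: L³/(3EI) = 9/EI.
The prop prevents deflection at B: R_B = δ_0/δ_{BB} = 50.62/9 = 5.625 kip.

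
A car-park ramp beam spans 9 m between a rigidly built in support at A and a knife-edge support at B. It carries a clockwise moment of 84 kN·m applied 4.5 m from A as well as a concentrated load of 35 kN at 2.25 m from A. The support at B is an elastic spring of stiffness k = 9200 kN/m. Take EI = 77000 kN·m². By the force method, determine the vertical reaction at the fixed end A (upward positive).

R_A = 21.94 kN

Release the roller at B. Primary structure: cantilever fixed at A.
Deflection at B on the released cantilever, summing each load's contribution:
  clockwise couple 84 at a = 4.5: M₀a(2L − a)/(2EI) = 2552/EI
  point load 35 at a = 2.25: Pa²(3L − a)/(6EI) = 730.9/EI
  δ_0 = 3282/EI
Tip deflection under a unit load at B: L³/(3EI) = 243/EI.
With EI = 77000 kN·m²: δ_0 = 0.042629 m and δ_{BB} = 0.003156 m/kN.
Compatibility — the spring shortens by R_B/k under the reaction it provides: δ_0 − R_B·δ_{BB} = R_B/k. With 1/k = 0.000109 m/kN, R_B = δ_0 / (δ_{BB} + 1/k) = 0.042629 / (0.003156 + 0.000109) = 13.06 kN.
Vertical equilibrium: R_A = ΣP − R_B = 35 − 13.06 = 21.94 kN.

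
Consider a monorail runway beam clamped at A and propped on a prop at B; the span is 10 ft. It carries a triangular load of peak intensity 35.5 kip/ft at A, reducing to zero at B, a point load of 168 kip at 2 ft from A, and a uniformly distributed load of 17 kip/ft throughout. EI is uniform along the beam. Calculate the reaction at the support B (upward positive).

R_B = 108.7 kip

Choose R_B as the redundant. The primary structure is the cantilever fixed at A.
Free-end deflection of the primary structure under the applied loading (downward +):
  triangular load, peak 35.5 at the fixed end: w₀L⁴/(30EI) = 11833/EI
  point load 168 at a = 2: Pa²(3L − a)/(6EI) = 3136/EI
  UDL 17: wL⁴/(8EI) = 21250/EI
  δ_0 = 36219/EI
Flexibility coefficient — unit upward force at B: δ_{BB} = L³/(3EI) = 333.3/EI.
Compatibility at B: δ_0 − R_B·δ_{BB} = 0, so R_B = 36219/333.3 = 108.7 kip.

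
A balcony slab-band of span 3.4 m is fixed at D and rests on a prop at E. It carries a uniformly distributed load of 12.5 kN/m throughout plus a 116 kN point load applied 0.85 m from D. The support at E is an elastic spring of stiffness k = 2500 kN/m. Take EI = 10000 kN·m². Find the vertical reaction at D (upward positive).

Choose R_E as the redundant. The primary structure is the cantilever fixed at D.
Free-end deflection of the primary structure under the applied loading (downward +):
  UDL 12.5: wL⁴/(8EI) = 208.8/EI
  point load 116 at a = 0.85: Pa²(3L − a)/(6EI) = 130.6/EI
  δ_0 = 339.4/EI
Tip deflection under a unit load at E: L³/(3EI) = 13.1/EI.
With EI = 10000 kN·m²: δ_0 = 0.033941 m and δ_{EE} = 0.00131 m/kN.
Compatibility — the spring shortens by R_E/k under the reaction it provides: δ_0 − R_E·δ_{EE} = R_E/k. With 1/k = 0.0004 m/kN, R_E = δ_0 / (δ_{EE} + 1/k) = 0.033941 / (0.00131 + 0.0004) = 19.85 kN.
Vertical equilibrium: R_D = ΣP − R_E = 158.5 − 19.85 = 138.7 kN.

R_D = 138.7 kN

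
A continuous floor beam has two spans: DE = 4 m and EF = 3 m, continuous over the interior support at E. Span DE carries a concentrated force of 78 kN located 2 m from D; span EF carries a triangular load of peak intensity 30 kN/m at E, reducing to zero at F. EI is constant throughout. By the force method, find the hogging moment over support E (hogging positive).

Insert a hinge at E; M_E is the redundant, and each span becomes simply supported.
Rotations at E on the released spans (each span's end-slope, ×1/EI):
  span DE: point load 78 at a = 2: Pab(L + a)/(6LEI) = 78/EI
  span EF: triangular load, peak 30: w₀L³/(45EI) = 18/EI
  relative rotation θ_0 = (78 + 18)/EI = 96/EI
A unit hogging moment at E produces rotation L₁/(3EI) + L₂/(3EI) = 2.333/EI.
Compatibility: M_E·(L₁+L₂)/(3EI) = θ_0, giving M_E = 41.14 kN·m (hogging).

M_E = 41.14 kN·m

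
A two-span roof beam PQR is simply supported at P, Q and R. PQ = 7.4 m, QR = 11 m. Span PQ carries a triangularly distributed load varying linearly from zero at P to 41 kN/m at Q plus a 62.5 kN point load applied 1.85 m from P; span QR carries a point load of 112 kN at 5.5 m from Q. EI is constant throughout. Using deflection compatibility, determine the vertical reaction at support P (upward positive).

Release continuity at Q by inserting a hinge; the redundant is the internal moment M_Q. The primary structure is two simply-supported spans PQ and QR.
Rotations at Q on the released spans (each span's end-slope, ×1/EI):
  span PQ: triangular load, peak 41: w₀L³/(45EI) = 369.2/EI
  span PQ: point load 62.5 at a = 1.85: Pab(L + a)/(6LEI) = 133.7/EI
  span QR: point load 112 at a = 5.5: Pab(L + b)/(6LEI) = 847/EI
  relative rotation θ_0 = (502.9 + 847)/EI = 1350/EI
A unit hogging moment at Q produces rotation L₁/(3EI) + L₂/(3EI) = 6.133/EI.
Compatibility: M_Q·(L₁+L₂)/(3EI) = θ_0, giving M_Q = 220.1 kN·m (hogging).
Span PQ, ΣM about P with M_Q applied at Q: R_Q^{PQ}·7.4 = 864 + 220.1, so R_Q^{PQ} = 146.5 kN and R_P = 214.2 − 146.5 = 67.7 kN.

R_P = 67.7 kN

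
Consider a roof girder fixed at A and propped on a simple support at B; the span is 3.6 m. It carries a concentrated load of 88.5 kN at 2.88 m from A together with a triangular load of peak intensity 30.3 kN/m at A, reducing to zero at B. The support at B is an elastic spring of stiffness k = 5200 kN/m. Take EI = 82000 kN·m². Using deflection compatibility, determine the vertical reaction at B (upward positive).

Release the roller at B. Primary structure: cantilever fixed at A.
Free-end deflection of the primary structure under the applied loading (downward +):
  point load 88.5 at a = 2.88: Pa²(3L − a)/(6EI) = 969/EI
  triangular load, peak 30.3 at the fixed end: w₀L⁴/(30EI) = 169.6/EI
  δ_0 = 1139/EI
Flexibility coefficient — unit upward force at B: δ_{BB} = L³/(3EI) = 15.55/EI.
With EI = 82000 kN·m²: δ_0 = 0.013885 m and δ_{BB} = 0.00019 m/kN.
Compatibility — the spring shortens by R_B/k under the reaction it provides: δ_0 − R_B·δ_{BB} = R_B/k. With 1/k = 0.000192 m/kN, R_B = δ_0 / (δ_{BB} + 1/k) = 0.013885 / (0.00019 + 0.000192) = 36.35 kN.

R_B = 36.35 kN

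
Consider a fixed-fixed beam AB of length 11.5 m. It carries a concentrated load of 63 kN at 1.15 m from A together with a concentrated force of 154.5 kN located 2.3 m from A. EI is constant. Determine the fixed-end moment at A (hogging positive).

Release both end moments; the primary structure is a simply-supported span AB with redundants M_A and M_B.
On the primary (simply-supported) span, the end slopes from the loading are:
  at A: point load 63 at a = 1.15: Pab(L + b)/(6LEI) = 237.5/EI
  at B: point load 63 at a = 1.15: Pab(L + a)/(6LEI) = 137.5/EI
  at A: point load 154.5 at a = 2.3: Pab(L + b)/(6LEI) = 980.8/EI
  at B: point load 154.5 at a = 2.3: Pab(L + a)/(6LEI) = 653.8/EI
  θ_A0 = 1218/EI,  θ_B0 = 791.3/EI
Flexibility coefficients: a unit moment at one end gives L/(3EI) there and L/(6EI) at the far end, so f₁₁ = f₂₂ = 3.833/EI and f₁₂ = f₂₁ = 1.917/EI.
Compatibility — zero rotation at each built-in end:
  3.833 M_A + 1.917 M_B = 1218
  1.917 M_A + 3.833 M_B = 791.3
Solving the pair gives M_A = 286.1 kN·m and M_B = 63.38 kN·m (hogging).

M_A = 286.1 kN·m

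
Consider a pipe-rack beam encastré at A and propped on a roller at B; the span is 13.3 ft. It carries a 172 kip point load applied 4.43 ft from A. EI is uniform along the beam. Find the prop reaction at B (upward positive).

Release the roller at B. Primary structure: cantilever fixed at A.
Deflection at B on the released cantilever, summing each load's contribution:
  point load 172 at a = 4.43: Pa²(3L − a)/(6EI) = 19955/EI
Tip deflection under a unit load at B: L³/(3EI) = 784.2/EI.
The prop prevents deflection at B: R_B = δ_0/δ_{BB} = 19955/784.2 = 25.45 kip.

R_B = 25.45 kip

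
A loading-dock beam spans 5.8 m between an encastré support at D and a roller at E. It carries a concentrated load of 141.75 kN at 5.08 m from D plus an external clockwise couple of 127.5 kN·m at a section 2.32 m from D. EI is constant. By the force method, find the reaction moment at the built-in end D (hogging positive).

Choose R_E as the redundant. The primary structure is the cantilever fixed at D.
Deflection at E on the released cantilever, summing each load's contribution:
  point load 141.75 at a = 5.08: Pa²(3L − a)/(6EI) = 7511/EI
  clockwise couple 127.5 at a = 2.32: M₀a(2L − a)/(2EI) = 1373/EI
  δ_0 = 8884/EI
Tip deflection under a unit load at E: L³/(3EI) = 65.04/EI.
The prop prevents deflection at E: R_E = δ_0/δ_{EE} = 8884/65.04 = 136.6 kN.
Moment equilibrium about D: M_D = Σ(load moments about D) − R_E·L = 847.6 − 136.6×5.8 = 55.34 kN·m.

M_D = 55.34 kN·m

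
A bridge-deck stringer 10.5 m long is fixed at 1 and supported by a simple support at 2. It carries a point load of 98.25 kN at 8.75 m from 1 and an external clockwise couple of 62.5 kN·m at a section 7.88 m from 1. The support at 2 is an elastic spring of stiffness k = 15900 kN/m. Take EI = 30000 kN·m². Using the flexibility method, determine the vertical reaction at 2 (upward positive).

Take the reaction at 2 as the redundant and release it; the primary structure is a cantilever fixed at 1.
Downward deflection at the released point 2 due to the loads:
  point load 98.25 at a = 8.75: Pa²(3L − a)/(6EI) = 28522/EI
  clockwise couple 62.5 at a = 7.88: M₀a(2L − a)/(2EI) = 3231/EI
  δ_0 = 31753/EI
Tip deflection under a unit load at 2: L³/(3EI) = 385.9/EI.
With EI = 30000 kN·m²: δ_0 = 1.0584 m and δ_{22} = 0.012863 m/kN.
Compatibility — the spring shortens by R_2/k under the reaction it provides: δ_0 − R_2·δ_{22} = R_2/k. With 1/k = 0.000063 m/kN, R_2 = δ_0 / (δ_{22} + 1/k) = 1.0584 / (0.012863 + 0.000063) = 81.89 kN.

R_2 = 81.89 kN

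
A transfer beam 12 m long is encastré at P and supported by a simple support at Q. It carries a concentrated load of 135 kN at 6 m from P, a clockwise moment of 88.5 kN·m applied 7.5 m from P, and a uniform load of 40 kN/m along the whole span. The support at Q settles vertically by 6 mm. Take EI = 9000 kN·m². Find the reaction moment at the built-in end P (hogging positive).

M_P = 999.3 kN·m

Release the roller at Q. Primary structure: cantilever fixed at P.
Primary-structure tip deflection at Q by superposition:
  point load 135 at a = 6: Pa²(3L − a)/(6EI) = 24300/EI
  clockwise couple 88.5 at a = 7.5: M₀a(2L − a)/(2EI) = 5476/EI
  UDL 40: wL⁴/(8EI) = 103680/EI
  δ_0 = 133456/EI
Tip deflection under a unit load at Q: L³/(3EI) = 576/EI.
With EI = 9000 kN·m²: δ_0 = 14.828 m and δ_{QQ} = 0.064 m/kN.
Compatibility — the beam at Q must follow the support down by 0.006 m: δ_0 − R_Q·δ_{QQ} = 0.006, so R_Q = (14.828 − 0.006)/0.064 = 231.6 kN.
Moment equilibrium about P: M_P = Σ(load moments about P) − R_Q·L = 3778 − 231.6×12 = 999.3 kN·m.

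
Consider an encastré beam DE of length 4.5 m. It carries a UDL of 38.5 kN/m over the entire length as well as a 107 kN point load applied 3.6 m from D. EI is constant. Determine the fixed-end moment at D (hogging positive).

Release both end moments; the primary structure is a simply-supported span DE with redundants M_D and M_E.
On the primary (simply-supported) span, the end slopes from the loading are:
  at D: UDL 38.5: wL³/(24EI) = 146.2/EI
  at E: UDL 38.5: wL³/(24EI) = 146.2/EI
  at D: point load 107 at a = 3.6: Pab(L + b)/(6LEI) = 69.34/EI
  at E: point load 107 at a = 3.6: Pab(L + a)/(6LEI) = 104/EI
  θ_D0 = 215.5/EI,  θ_E0 = 250.2/EI
Flexibility coefficients: a unit moment at one end gives L/(3EI) there and L/(6EI) at the far end, so f₁₁ = f₂₂ = 1.5/EI and f₁₂ = f₂₁ = 0.75/EI.
Compatibility — zero rotation at each built-in end:
  1.5 M_D + 0.75 M_E = 215.5
  0.75 M_D + 1.5 M_E = 250.2
Solving the pair gives M_D = 80.38 kN·m and M_E = 126.6 kN·m (hogging).

M_D = 80.38 kN·m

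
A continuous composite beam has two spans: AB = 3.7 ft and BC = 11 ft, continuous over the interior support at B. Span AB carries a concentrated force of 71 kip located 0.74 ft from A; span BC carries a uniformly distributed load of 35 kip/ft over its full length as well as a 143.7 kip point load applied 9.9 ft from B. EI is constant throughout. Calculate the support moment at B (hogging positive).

M_B = 461 kip·ft

Take M_B as the redundant. Released structure: two simple spans AB and BC with a hinge at B.
End slopes at the hinge B, treating each span as simply supported:
  span AB: point load 71 at a = 0.74: Pab(L + a)/(6LEI) = 31.1/EI
  span BC: UDL 35: wL³/(24EI) = 1941/EI
  span BC: point load 143.7 at a = 9.9: Pab(L + b)/(6LEI) = 286.9/EI
  relative rotation θ_0 = (31.1 + 2228)/EI = 2259/EI
A unit hogging moment at B produces rotation L₁/(3EI) + L₂/(3EI) = 4.9/EI.
Slope continuity at B: θ_0 = M_B·4.9/EI, so M_B = 2259/4.9 = 461 kip·ft (hogging).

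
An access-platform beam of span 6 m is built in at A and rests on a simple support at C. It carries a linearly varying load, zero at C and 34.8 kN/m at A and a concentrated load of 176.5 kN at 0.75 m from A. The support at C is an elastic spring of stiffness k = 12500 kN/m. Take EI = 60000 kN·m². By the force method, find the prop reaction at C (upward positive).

R_C = 23.29 kN

Remove the prop at C; the released (primary) structure is a cantilever built in at A.
Deflection at C on the released cantilever, summing each load's contribution:
  triangular load, peak 34.8 at the fixed end: w₀L⁴/(30EI) = 1503/EI
  point load 176.5 at a = 0.75: Pa²(3L − a)/(6EI) = 285.4/EI
  δ_0 = 1789/EI
Flexibility coefficient — unit upward force at C: δ_{CC} = L³/(3EI) = 72/EI.
With EI = 60000 kN·m²: δ_0 = 0.029813 m and δ_{CC} = 0.0012 m/kN.
Compatibility — the spring shortens by R_C/k under the reaction it provides: δ_0 − R_C·δ_{CC} = R_C/k. With 1/k = 0.00008 m/kN, R_C = δ_0 / (δ_{CC} + 1/k) = 0.029813 / (0.0012 + 0.00008) = 23.29 kN.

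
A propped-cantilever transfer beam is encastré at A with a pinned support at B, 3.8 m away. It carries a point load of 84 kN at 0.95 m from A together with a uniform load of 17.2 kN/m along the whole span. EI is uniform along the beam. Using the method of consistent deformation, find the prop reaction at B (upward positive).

Remove the prop at B; the released (primary) structure is a cantilever built in at A.
Downward deflection at the released point B due to the loads:
  point load 84 at a = 0.95: Pa²(3L − a)/(6EI) = 132/EI
  UDL 17.2: wL⁴/(8EI) = 448.3/EI
  δ_0 = 580.3/EI
Flexibility coefficient — unit upward force at B: δ_{BB} = L³/(3EI) = 18.29/EI.
The prop prevents deflection at B: R_B = δ_0/δ_{BB} = 580.3/18.29 = 31.73 kN.

R_B = 31.73 kN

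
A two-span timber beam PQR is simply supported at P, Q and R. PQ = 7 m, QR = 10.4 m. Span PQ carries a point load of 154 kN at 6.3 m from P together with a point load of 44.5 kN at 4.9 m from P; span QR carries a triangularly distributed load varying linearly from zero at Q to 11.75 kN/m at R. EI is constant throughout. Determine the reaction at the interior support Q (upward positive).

R_Q = 214.9 kN

Insert a hinge at Q; M_Q is the redundant, and each span becomes simply supported.
End slopes at the hinge Q, treating each span as simply supported:
  span PQ: point load 154 at a = 6.3: Pab(L + a)/(6LEI) = 215.1/EI
  span PQ: point load 44.5 at a = 4.9: Pab(L + a)/(6LEI) = 129.7/EI
  span QR: triangular load, peak 11.75: 7w₀L³/(360EI) = 257/EI
  relative rotation θ_0 = (344.8 + 257)/EI = 601.8/EI
A unit hogging moment at Q produces rotation L₁/(3EI) + L₂/(3EI) = 5.8/EI.
Compatibility: M_Q·(L₁+L₂)/(3EI) = θ_0, giving M_Q = 103.8 kN·m (hogging).
Span PQ, ΣM about P with M_Q applied at Q: R_Q^{PQ}·7 = 1188 + 103.8, so R_Q^{PQ} = 184.6 kN and R_P = 198.5 − 184.6 = 13.93 kN.
Span QR, ΣM about R: R_Q^{QR}·10.4 = 211.8 + 103.8, so R_Q^{QR} = 30.34 kN and R_R = 61.1 − 30.34 = 30.76 kN.
R_Q = 184.6 + 30.34 = 214.9 kN.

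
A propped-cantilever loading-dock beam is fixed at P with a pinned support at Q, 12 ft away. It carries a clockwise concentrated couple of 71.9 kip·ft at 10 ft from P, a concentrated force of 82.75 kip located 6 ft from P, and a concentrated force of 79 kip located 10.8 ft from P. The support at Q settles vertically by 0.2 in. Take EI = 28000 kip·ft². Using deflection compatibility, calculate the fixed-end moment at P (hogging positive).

Choose R_Q as the redundant. The primary structure is the cantilever fixed at P.
Primary-structure tip deflection at Q by superposition:
  clockwise couple 71.9 at a = 10: M₀a(2L − a)/(2EI) = 5033/EI
  point load 82.75 at a = 6: Pa²(3L − a)/(6EI) = 14895/EI
  point load 79 at a = 10.8: Pa²(3L − a)/(6EI) = 38701/EI
  δ_0 = 58629/EI
Flexibility coefficient — unit upward force at Q: δ_{QQ} = L³/(3EI) = 576/EI.
With EI = 28000 kip·ft²: δ_0 = 2.0939 ft and δ_{QQ} = 0.020571 ft/kip.
Compatibility — the beam at Q must follow the support down by 0.01667 ft: δ_0 − R_Q·δ_{QQ} = 0.01667, so R_Q = (2.0939 − 0.01667)/0.020571 = 101 kip.
Moment equilibrium about P: M_P = Σ(load moments about P) − R_Q·L = 1422 − 101×12 = 209.9 kip·ft.

M_P = 209.9 kip·ft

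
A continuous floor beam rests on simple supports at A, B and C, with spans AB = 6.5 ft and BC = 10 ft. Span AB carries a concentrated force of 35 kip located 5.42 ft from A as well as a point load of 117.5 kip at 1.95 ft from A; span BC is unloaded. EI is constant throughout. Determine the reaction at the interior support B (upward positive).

R_B = 77.75 kip

Take M_B as the redundant. Released structure: two simple spans AB and BC with a hinge at B.
Rotations at B on the released spans (each span's end-slope, ×1/EI):
  span AB: point load 35 at a = 5.42: Pab(L + a)/(6LEI) = 62.62/EI
  span AB: point load 117.5 at a = 1.95: Pab(L + a)/(6LEI) = 225.9/EI
  relative rotation θ_0 = (288.5 + 0)/EI = 288.5/EI
A unit hogging moment at B produces rotation L₁/(3EI) + L₂/(3EI) = 5.5/EI.
Slope continuity at B: θ_0 = M_B·5.5/EI, so M_B = 288.5/5.5 = 52.45 kip·ft (hogging).
Span AB, ΣM about A with M_B applied at B: R_B^{AB}·6.5 = 418.8 + 52.45, so R_B^{AB} = 72.5 kip and R_A = 152.5 − 72.5 = 80 kip.
Span BC, ΣM about C: R_B^{BC}·10 = 0 + 52.45, so R_B^{BC} = 5.245 kip and R_C = 0 − 5.245 = -5.245 kip.
R_B = 72.5 + 5.245 = 77.75 kip.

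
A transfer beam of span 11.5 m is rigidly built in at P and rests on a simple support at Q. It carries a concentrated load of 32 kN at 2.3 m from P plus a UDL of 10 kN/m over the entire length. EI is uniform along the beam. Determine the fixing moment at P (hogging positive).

Choose R_Q as the redundant. The primary structure is the cantilever fixed at P.
Free-end deflection of the primary structure under the applied loading (downward +):
  point load 32 at a = 2.3: Pa²(3L − a)/(6EI) = 908.5/EI
  UDL 10: wL⁴/(8EI) = 21863/EI
  δ_0 = 22771/EI
Flexibility coefficient — unit upward force at Q: δ_{QQ} = L³/(3EI) = 507/EI.
The prop prevents deflection at Q: R_Q = δ_0/δ_{QQ} = 22771/507 = 44.92 kN.
Moment equilibrium about P: M_P = Σ(load moments about P) − R_Q·L = 734.9 − 44.92×11.5 = 218.3 kN·m.

M_P = 218.3 kN·m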